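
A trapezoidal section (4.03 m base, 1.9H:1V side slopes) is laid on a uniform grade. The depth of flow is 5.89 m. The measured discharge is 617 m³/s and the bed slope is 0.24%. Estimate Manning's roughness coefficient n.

With bottom width b = 4.03 m and side slope z = 1.9: A = (b + zy)y = (4.03 + 1.9×5.89)×5.89 = 89.65 m²; P = b + 2y√(1+z²) = 4.03 + 2×5.89×2.147 = 29.32 m.
Hydraulic radius R = A/P = 89.65/29.32 = 3.057 m.
Rearranging Manning's equation: n = (1/Q) A R^(2/3) S^(1/2) = (1/617) × 89.65 × 3.057^(2/3) × √0.0024 = 0.015.

n = 0.015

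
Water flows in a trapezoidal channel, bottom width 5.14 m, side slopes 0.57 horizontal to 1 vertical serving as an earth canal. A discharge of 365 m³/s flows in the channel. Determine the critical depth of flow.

At critical depth, Q² T / (g A³) = 1, i.e. A³/T = Q²/g = 365²/9.81 = 13580.
Try y = 5.68 m: A³/T = 9276 — low.
Try y = 7.23 m: A³/T = 22430 — high.
Try y = 6.31 m: A³/T = 13580 — matches.

y_c = 6.31 m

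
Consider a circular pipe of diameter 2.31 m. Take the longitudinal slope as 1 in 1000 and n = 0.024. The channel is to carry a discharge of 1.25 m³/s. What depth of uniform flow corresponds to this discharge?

y_n = 0.908 m

Manning's equation rearranged: A R^(2/3) = nQ / (1·√S) = 0.024 × 1.25 / (√0.001) = 0.9487.
Trying y = 1.11 m: A R^(2/3) = 1.358 — over.
Trying y = 0.908 m: A R^(2/3) = 0.9485 — ≈ 0.9487.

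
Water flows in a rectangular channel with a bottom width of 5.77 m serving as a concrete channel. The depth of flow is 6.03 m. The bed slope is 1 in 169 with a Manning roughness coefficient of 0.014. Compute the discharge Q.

Q = 299 m³/s

Flow area A = b·y = 5.77 × 6.03 = 34.79 m². Wetted perimeter P = b + 2y = 5.77 + 2×6.03 = 17.83 m.
Hydraulic radius R = A/P = 34.79/17.83 = 1.951 m.
Manning's equation: Q = (1/n) A R^(2/3) S^(1/2) = (1/0.014) × 34.79 × 1.951^(2/3) × 0.005917^(1/2) = 299 m³/s.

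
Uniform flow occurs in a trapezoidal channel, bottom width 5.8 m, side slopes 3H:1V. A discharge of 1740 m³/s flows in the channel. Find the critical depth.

y_c = 8.37 m

At critical depth, Q² T / (g A³) = 1, i.e. A³/T = Q²/g = 1740²/9.81 = 308600.
At y = 9.08 m: A³/T = 447900 — too large.
At y = 6.52 m: A³/T = 100600 — too small.
At y = 8.37 m: A³/T = 309100 — matches.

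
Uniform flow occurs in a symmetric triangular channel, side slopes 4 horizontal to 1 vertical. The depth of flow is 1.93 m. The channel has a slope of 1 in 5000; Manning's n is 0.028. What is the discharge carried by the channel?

Q = 7.2 m³/s

For a triangular section with side slope z = 4: A = zy² = 4×1.93² = 14.9 m²; P = 2y√(1+z²) = 2×1.93×4.123 = 15.92 m.
Hydraulic radius R = A/P = 14.9/15.92 = 0.9362 m.
Manning's equation: Q = (1/n) A R^(2/3) S^(1/2) = (1/0.028) × 14.9 × 0.9362^(2/3) × 0.0002^(1/2) = 7.2 m³/s.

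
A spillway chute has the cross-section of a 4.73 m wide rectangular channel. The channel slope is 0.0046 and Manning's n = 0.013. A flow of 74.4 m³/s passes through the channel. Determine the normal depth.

y_n = 2.61 m

Manning's equation rearranged: A R^(2/3) = nQ / (1·√S) = 0.013 × 74.4 / (√0.0046) = 14.26.
Trying y = 2.19 m: A R^(2/3) = 11.28 — short.
Trying y = 2.61 m: A R^(2/3) = 14.25 — matches.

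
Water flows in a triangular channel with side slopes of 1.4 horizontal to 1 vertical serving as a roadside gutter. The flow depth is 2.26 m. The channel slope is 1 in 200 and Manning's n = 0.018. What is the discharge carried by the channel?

For a triangular section with side slope z = 1.4: A = zy² = 1.4×2.26² = 7.151 m²; P = 2y√(1+z²) = 2×2.26×1.72 = 7.777 m.
Hydraulic radius R = A/P = 7.151/7.777 = 0.9195 m.
Manning's equation: Q = (1/n) A R^(2/3) S^(1/2) = (1/0.018) × 7.151 × 0.9195^(2/3) × 0.005^(1/2) = 26.6 m³/s.

Q = 26.6 m³/s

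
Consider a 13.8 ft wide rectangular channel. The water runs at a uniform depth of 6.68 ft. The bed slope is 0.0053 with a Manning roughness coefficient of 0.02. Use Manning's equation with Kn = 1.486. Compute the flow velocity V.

Flow area A = b·y = 13.8 × 6.68 = 92.18 ft². Wetted perimeter P = b + 2y = 13.8 + 2×6.68 = 27.16 ft.
Hydraulic radius R = A/P = 92.18/27.16 = 3.394 ft.
From Manning's equation, V = (1.486/n) R^(2/3) S^(1/2) = (1.486/0.02) × 3.394^(2/3) × 0.0053^(1/2) = 12.2 ft/s.

V = 12.2 ft/s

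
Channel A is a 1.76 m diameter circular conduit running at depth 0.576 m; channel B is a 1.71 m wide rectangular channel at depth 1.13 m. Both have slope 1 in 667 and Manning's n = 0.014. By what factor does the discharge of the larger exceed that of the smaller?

Channel A: For a circular section of diameter D = 1.76 m at depth y = 0.576 m, the central angle is θ = 2 arccos(1 − 2y/D) = 2.436 rad. Then A = (D²/8)(θ − sin θ) = 0.6922 m² and P = Dθ/2 = 2.144 m. Hydraulic radius R = A/P = 0.6922/2.144 = 0.3229 m. Q_A = (1/0.014)·0.6922·0.3229^(2/3)·√0.001499 = 0.9011 m³/s.
Channel B: Flow area A = b·y = 1.71 × 1.13 = 1.932 m². Wetted perimeter P = b + 2y = 1.71 + 2×1.13 = 3.97 m. Hydraulic radius R = A/P = 1.932/3.97 = 0.4867 m. Q_B = (1/0.014)·1.932·0.4867^(2/3)·√0.001499 = 3.307 m³/s.
The larger discharge is 3.307 m³/s and the smaller is 0.9011 m³/s; the ratio is 3.67.

3.67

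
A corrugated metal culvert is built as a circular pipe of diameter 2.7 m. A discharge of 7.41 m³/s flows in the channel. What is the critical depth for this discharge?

y_c = 1.2 m

At critical depth, Q² T / (g A³) = 1, i.e. A³/T = Q²/g = 7.41²/9.81 = 5.597.
Trying y = 1.31 m: A³/T = 7.746 — over.
Trying y = 0.82 m: A³/T = 1.278 — short.
Trying y = 1.2 m: A³/T = 5.539 — matches.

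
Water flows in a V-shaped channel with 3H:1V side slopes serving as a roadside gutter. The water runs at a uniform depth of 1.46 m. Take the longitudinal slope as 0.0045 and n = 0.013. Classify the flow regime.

supercritical

For a triangular section with side slope z = 3: A = zy² = 3×1.46² = 6.395 m²; P = 2y√(1+z²) = 2×1.46×3.162 = 9.234 m.
Hydraulic radius R = A/P = 6.395/9.234 = 0.6925 m.
V = (1/n) R^(2/3) √S = (1/0.013) × 0.6925^(2/3) × √0.0045 = 4.039 m/s. Hydraulic depth D_h = A/T = 6.395/8.76 = 0.73 m.
Froude number Fr = V/√(g·D_h) = 4.039/√(9.81×0.73) = 1.51, which is greater than 1, so the flow is supercritical.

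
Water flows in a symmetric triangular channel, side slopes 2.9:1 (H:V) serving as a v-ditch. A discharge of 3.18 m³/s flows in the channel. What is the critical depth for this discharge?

y_c = 0.755 m

At critical depth, Q² T / (g A³) = 1, i.e. A³/T = Q²/g = 3.18²/9.81 = 1.031.
Trying y = 0.917 m: A³/T = 2.727 — too large.
Trying y = 0.546 m: A³/T = 0.204 — too small.
Trying y = 0.755 m: A³/T = 1.032 — close enough.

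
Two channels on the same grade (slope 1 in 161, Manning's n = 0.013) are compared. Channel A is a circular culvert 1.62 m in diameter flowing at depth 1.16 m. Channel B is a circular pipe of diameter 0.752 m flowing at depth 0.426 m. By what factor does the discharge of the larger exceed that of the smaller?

Channel A: For a circular section of diameter D = 1.62 m at depth y = 1.16 m, the central angle is θ = 2 arccos(1 − 2y/D) = 4.035 rad. Then A = (D²/8)(θ − sin θ) = 1.579 m² and P = Dθ/2 = 3.269 m. Hydraulic radius R = A/P = 1.579/3.269 = 0.4832 m. Q_A = (1/0.013)·1.579·0.4832^(2/3)·√0.006211 = 5.896 m³/s.
Channel B: For a circular section of diameter D = 0.752 m at depth y = 0.426 m, the central angle is θ = 2 arccos(1 − 2y/D) = 3.408 rad. Then A = (D²/8)(θ − sin θ) = 0.2596 m² and P = Dθ/2 = 1.282 m. Hydraulic radius R = A/P = 0.2596/1.282 = 0.2025 m. Q_B = (1/0.013)·0.2596·0.2025^(2/3)·√0.006211 = 0.5427 m³/s.
The larger discharge is 5.896 m³/s and the smaller is 0.5427 m³/s; the ratio is 10.9.

10.9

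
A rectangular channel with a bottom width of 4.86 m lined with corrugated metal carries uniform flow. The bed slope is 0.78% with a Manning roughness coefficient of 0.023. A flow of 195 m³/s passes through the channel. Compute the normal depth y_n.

y_n = 7.04 m

Manning's equation rearranged: A R^(2/3) = nQ / (1·√S) = 0.023 × 195 / (√0.0078) = 50.78.
Try y = 8.72 m: A R^(2/3) = 65.02 — too large.
Try y = 5.08 m: A R^(2/3) = 34.39 — too small.
Try y = 7.04 m: A R^(2/3) = 50.75 — close enough.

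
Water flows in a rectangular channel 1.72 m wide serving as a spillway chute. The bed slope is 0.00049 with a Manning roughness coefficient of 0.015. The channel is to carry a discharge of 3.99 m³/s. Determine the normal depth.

Manning's equation rearranged: A R^(2/3) = nQ / (1·√S) = 0.015 × 3.99 / (√0.00049) = 2.704.
Trying y = 1.83 m: A R^(2/3) = 2.202 — low.
Trying y = 2.69 m: A R^(2/3) = 3.478 — high.
Trying y = 2.17 m: A R^(2/3) = 2.702 — close enough.

y_n = 2.17 m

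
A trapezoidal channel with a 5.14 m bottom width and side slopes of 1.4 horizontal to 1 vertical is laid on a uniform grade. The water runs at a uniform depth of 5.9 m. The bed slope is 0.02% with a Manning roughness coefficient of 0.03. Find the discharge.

With bottom width b = 5.14 m and side slope z = 1.4: A = (b + zy)y = (5.14 + 1.4×5.9)×5.9 = 79.06 m²; P = b + 2y√(1+z²) = 5.14 + 2×5.9×1.72 = 25.44 m.
Hydraulic radius R = A/P = 79.06/25.44 = 3.108 m.
Manning's equation: Q = (1/n) A R^(2/3) S^(1/2) = (1/0.03) × 79.06 × 3.108^(2/3) × 0.0002^(1/2) = 79.4 m³/s.

Q = 79.4 m³/s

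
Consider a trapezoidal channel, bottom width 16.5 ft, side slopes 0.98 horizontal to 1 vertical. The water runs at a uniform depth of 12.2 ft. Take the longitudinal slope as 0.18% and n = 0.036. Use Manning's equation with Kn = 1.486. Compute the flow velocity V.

V = 6.32 ft/s

With bottom width b = 16.5 ft and side slope z = 0.98: A = (b + zy)y = (16.5 + 0.98×12.2)×12.2 = 347.2 ft²; P = b + 2y√(1+z²) = 16.5 + 2×12.2×1.4 = 50.66 ft.
Hydraulic radius R = A/P = 347.2/50.66 = 6.852 ft.
From Manning's equation, V = (1.486/n) R^(2/3) S^(1/2) = (1.486/0.036) × 6.852^(2/3) × 0.0018^(1/2) = 6.32 ft/s.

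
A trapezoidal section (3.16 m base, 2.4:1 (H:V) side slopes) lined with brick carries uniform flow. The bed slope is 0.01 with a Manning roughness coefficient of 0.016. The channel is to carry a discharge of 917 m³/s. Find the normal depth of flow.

Manning's equation rearranged: A R^(2/3) = nQ / (1·√S) = 0.016 × 917 / (√0.01) = 146.7.
At y = 5.83 m: A R^(2/3) = 207.4 — too large.
At y = 3.65 m: A R^(2/3) = 68.26 — too small.
At y = 5.05 m: A R^(2/3) = 146.8 — close enough.

y_n = 5.05 m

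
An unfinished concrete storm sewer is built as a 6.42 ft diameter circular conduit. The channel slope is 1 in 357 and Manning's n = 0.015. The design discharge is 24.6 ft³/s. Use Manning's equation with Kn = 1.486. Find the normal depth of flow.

y_n = 1.41 ft

Manning's equation rearranged: A R^(2/3) = nQ / (1.486·√S) = 0.015 × 24.6 / (1.486 × √0.002801) = 4.692.
Trying y = 1.04 ft: A R^(2/3) = 2.527 — too small.
Trying y = 1.41 ft: A R^(2/3) = 4.694 — matches.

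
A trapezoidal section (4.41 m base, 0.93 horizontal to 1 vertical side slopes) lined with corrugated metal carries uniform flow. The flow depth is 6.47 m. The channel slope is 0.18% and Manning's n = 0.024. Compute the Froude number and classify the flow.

With bottom width b = 4.41 m and side slope z = 0.93: A = (b + zy)y = (4.41 + 0.93×6.47)×6.47 = 67.46 m²; P = b + 2y√(1+z²) = 4.41 + 2×6.47×1.366 = 22.08 m.
Hydraulic radius R = A/P = 67.46/22.08 = 3.055 m.
V = (1/n) R^(2/3) √S = (1/0.024) × 3.055^(2/3) × √0.0018 = 3.722 m/s. Hydraulic depth D_h = A/T = 67.46/16.44 = 4.103 m.
Froude number Fr = V/√(g·D_h) = 3.722/√(9.81×4.103) = 0.587, which is less than 1, so the flow is subcritical.

subcritical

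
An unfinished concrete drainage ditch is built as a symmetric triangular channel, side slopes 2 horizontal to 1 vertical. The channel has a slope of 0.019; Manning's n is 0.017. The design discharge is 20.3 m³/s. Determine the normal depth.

Manning's equation rearranged: A R^(2/3) = nQ / (1·√S) = 0.017 × 20.3 / (√0.019) = 2.504.
Try y = 1.59 m: A R^(2/3) = 4.028 — high.
Try y = 0.99 m: A R^(2/3) = 1.139 — low.
Try y = 1.33 m: A R^(2/3) = 2.502 — close enough.

y_n = 1.33 m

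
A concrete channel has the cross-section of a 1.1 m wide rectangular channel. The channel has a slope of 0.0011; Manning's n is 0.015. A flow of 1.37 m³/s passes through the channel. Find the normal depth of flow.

y_n = 1.1 m

Manning's equation rearranged: A R^(2/3) = nQ / (1·√S) = 0.015 × 1.37 / (√0.0011) = 0.6196.
Trying y = 0.956 m: A R^(2/3) = 0.5214 — too small.
Trying y = 1.2 m: A R^(2/3) = 0.689 — too large.
Trying y = 1.1 m: A R^(2/3) = 0.6199 — matches.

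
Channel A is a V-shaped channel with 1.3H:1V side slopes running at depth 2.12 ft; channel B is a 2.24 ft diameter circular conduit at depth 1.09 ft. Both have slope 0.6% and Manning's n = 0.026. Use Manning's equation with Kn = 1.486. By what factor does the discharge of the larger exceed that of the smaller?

Channel A: For a triangular section with side slope z = 1.3: A = zy² = 1.3×2.12² = 5.843 ft²; P = 2y√(1+z²) = 2×2.12×1.64 = 6.954 ft. Hydraulic radius R = A/P = 5.843/6.954 = 0.8402 ft. Q_A = (1.486/0.026)·5.843·0.8402^(2/3)·√0.006 = 23.03 ft³/s.
Channel B: For a circular section of diameter D = 2.24 ft at depth y = 1.09 ft, the central angle is θ = 2 arccos(1 − 2y/D) = 3.088 rad. Then A = (D²/8)(θ − sin θ) = 1.903 ft² and P = Dθ/2 = 3.459 ft. Hydraulic radius R = A/P = 1.903/3.459 = 0.5503 ft. Q_B = (1.486/0.026)·1.903·0.5503^(2/3)·√0.006 = 5.658 ft³/s.
The larger discharge is 23.03 ft³/s and the smaller is 5.658 ft³/s; the ratio is 4.07.

4.07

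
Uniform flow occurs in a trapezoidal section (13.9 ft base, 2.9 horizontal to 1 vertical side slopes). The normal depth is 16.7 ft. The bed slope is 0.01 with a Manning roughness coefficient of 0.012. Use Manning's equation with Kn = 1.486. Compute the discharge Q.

Q = 55500 ft³/s

With bottom width b = 13.9 ft and side slope z = 2.9: A = (b + zy)y = (13.9 + 2.9×16.7)×16.7 = 1041 ft²; P = b + 2y√(1+z²) = 13.9 + 2×16.7×3.068 = 116.4 ft.
Hydraulic radius R = A/P = 1041/116.4 = 8.946 ft.
Manning's equation: Q = (1.486/n) A R^(2/3) S^(1/2) = (1.486/0.012) × 1041 × 8.946^(2/3) × 0.01^(1/2) = 55500 ft³/s.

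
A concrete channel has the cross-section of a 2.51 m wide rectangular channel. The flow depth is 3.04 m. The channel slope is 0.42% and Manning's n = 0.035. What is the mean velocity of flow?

V = 1.71 m/s

Flow area A = b·y = 2.51 × 3.04 = 7.63 m². Wetted perimeter P = b + 2y = 2.51 + 2×3.04 = 8.59 m.
Hydraulic radius R = A/P = 7.63/8.59 = 0.8883 m.
From Manning's equation, V = (1/n) R^(2/3) S^(1/2) = (1/0.035) × 0.8883^(2/3) × 0.0042^(1/2) = 1.71 m/s.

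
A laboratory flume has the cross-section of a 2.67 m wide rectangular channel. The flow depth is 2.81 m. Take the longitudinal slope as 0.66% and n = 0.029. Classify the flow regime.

subcritical

Flow area A = b·y = 2.67 × 2.81 = 7.503 m². Wetted perimeter P = b + 2y = 2.67 + 2×2.81 = 8.29 m.
Hydraulic radius R = A/P = 7.503/8.29 = 0.905 m.
V = (1/n) R^(2/3) √S = (1/0.029) × 0.905^(2/3) × √0.0066 = 2.621 m/s. Hydraulic depth D_h = A/T = 7.503/2.67 = 2.81 m.
Froude number Fr = V/√(g·D_h) = 2.621/√(9.81×2.81) = 0.499, which is less than 1, so the flow is subcritical.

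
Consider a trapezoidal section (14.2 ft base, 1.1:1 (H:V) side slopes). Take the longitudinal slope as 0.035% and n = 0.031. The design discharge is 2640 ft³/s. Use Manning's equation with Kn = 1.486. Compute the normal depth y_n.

y_n = 18.9 ft

Manning's equation rearranged: A R^(2/3) = nQ / (1.486·√S) = 0.031 × 2640 / (1.486 × √0.00035) = 2944.
Try y = 21.5 ft: A R^(2/3) = 3881 — high.
Try y = 16.4 ft: A R^(2/3) = 2184 — low.
Try y = 18.9 ft: A R^(2/3) = 2944 — ≈ 2944.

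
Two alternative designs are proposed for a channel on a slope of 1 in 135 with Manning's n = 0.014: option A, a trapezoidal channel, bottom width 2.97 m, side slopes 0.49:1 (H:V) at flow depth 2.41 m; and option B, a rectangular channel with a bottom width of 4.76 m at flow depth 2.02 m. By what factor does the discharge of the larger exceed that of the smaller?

1.11

Channel A: With bottom width b = 2.97 m and side slope z = 0.49: A = (b + zy)y = (2.97 + 0.49×2.41)×2.41 = 10 m²; P = b + 2y√(1+z²) = 2.97 + 2×2.41×1.114 = 8.338 m. Hydraulic radius R = A/P = 10/8.338 = 1.2 m. Q_A = (1/0.014)·10·1.2^(2/3)·√0.007407 = 69.44 m³/s.
Channel B: Flow area A = b·y = 4.76 × 2.02 = 9.615 m². Wetted perimeter P = b + 2y = 4.76 + 2×2.02 = 8.8 m. Hydraulic radius R = A/P = 9.615/8.8 = 1.093 m. Q_B = (1/0.014)·9.615·1.093^(2/3)·√0.007407 = 62.71 m³/s.
The larger discharge is 69.44 m³/s and the smaller is 62.71 m³/s; the ratio is 1.11.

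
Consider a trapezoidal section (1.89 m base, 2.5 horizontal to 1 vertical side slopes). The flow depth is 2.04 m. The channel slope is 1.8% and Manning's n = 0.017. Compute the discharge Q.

Q = 120 m³/s

With bottom width b = 1.89 m and side slope z = 2.5: A = (b + zy)y = (1.89 + 2.5×2.04)×2.04 = 14.26 m²; P = b + 2y√(1+z²) = 1.89 + 2×2.04×2.693 = 12.88 m.
Hydraulic radius R = A/P = 14.26/12.88 = 1.107 m.
Manning's equation: Q = (1/n) A R^(2/3) S^(1/2) = (1/0.017) × 14.26 × 1.107^(2/3) × 0.018^(1/2) = 120 m³/s.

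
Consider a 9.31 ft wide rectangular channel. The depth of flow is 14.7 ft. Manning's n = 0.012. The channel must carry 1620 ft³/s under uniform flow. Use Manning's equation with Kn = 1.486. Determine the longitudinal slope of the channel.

S = 0.0017

Flow area A = b·y = 9.31 × 14.7 = 136.9 ft². Wetted perimeter P = b + 2y = 9.31 + 2×14.7 = 38.71 ft.
Hydraulic radius R = A/P = 136.9/38.71 = 3.535 ft.
From Manning's equation, S = [nQ / (1.486 A R^(2/3))]² = [0.012 × 1620 / (1.486 × 136.9 × 3.535^(2/3))]² = 0.0017.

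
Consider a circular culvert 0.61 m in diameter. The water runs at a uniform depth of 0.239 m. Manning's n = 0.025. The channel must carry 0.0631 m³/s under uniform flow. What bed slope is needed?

S = 0.0034

For a circular section of diameter D = 0.61 m at depth y = 0.239 m, the central angle is θ = 2 arccos(1 − 2y/D) = 2.705 rad. Then A = (D²/8)(θ − sin θ) = 0.1062 m² and P = Dθ/2 = 0.8251 m.
Hydraulic radius R = A/P = 0.1062/0.8251 = 0.1287 m.
From Manning's equation, S = [nQ / (1 A R^(2/3))]² = [0.025 × 0.0631 / (1 × 0.1062 × 0.1287^(2/3))]² = 0.0034.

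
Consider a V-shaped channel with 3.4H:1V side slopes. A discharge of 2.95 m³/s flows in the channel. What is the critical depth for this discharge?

At critical depth, Q² T / (g A³) = 1, i.e. A³/T = Q²/g = 2.95²/9.81 = 0.8871.
Try y = 0.827 m: A³/T = 2.236 — over.
Try y = 0.687 m: A³/T = 0.8845 — ≈ 0.8871.

y_c = 0.687 m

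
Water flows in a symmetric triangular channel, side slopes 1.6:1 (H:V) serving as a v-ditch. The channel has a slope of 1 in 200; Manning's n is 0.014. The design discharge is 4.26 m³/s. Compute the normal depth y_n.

y_n = 0.975 m

Manning's equation rearranged: A R^(2/3) = nQ / (1·√S) = 0.014 × 4.26 / (√0.005) = 0.8434.
Try y = 1.15 m: A R^(2/3) = 1.311 — high.
Try y = 0.975 m: A R^(2/3) = 0.8441 — close enough.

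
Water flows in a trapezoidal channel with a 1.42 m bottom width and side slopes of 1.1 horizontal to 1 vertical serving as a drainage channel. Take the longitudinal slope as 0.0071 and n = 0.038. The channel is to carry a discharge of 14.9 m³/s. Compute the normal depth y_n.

y_n = 1.94 m

Manning's equation rearranged: A R^(2/3) = nQ / (1·√S) = 0.038 × 14.9 / (√0.0071) = 6.72.
At y = 1.7 m: A R^(2/3) = 5.073 — low.
At y = 2.42 m: A R^(2/3) = 10.82 — high.
At y = 1.94 m: A R^(2/3) = 6.706 — matches.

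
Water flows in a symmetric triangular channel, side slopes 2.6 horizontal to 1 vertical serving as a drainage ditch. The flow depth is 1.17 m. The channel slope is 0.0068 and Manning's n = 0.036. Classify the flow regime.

subcritical

For a triangular section with side slope z = 2.6: A = zy² = 2.6×1.17² = 3.559 m²; P = 2y√(1+z²) = 2×1.17×2.786 = 6.518 m.
Hydraulic radius R = A/P = 3.559/6.518 = 0.546 m.
V = (1/n) R^(2/3) √S = (1/0.036) × 0.546^(2/3) × √0.0068 = 1.53 m/s. Hydraulic depth D_h = A/T = 3.559/6.084 = 0.585 m.
Froude number Fr = V/√(g·D_h) = 1.53/√(9.81×0.585) = 0.639, which is less than 1, so the flow is subcritical.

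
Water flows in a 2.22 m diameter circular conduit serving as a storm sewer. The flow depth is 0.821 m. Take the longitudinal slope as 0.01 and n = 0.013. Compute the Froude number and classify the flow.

For a circular section of diameter D = 2.22 m at depth y = 0.821 m, the central angle is θ = 2 arccos(1 − 2y/D) = 2.615 rad. Then A = (D²/8)(θ − sin θ) = 1.301 m² and P = Dθ/2 = 2.902 m.
Hydraulic radius R = A/P = 1.301/2.902 = 0.4483 m.
V = (1/n) R^(2/3) √S = (1/0.013) × 0.4483^(2/3) × √0.01 = 4.506 m/s. Hydraulic depth D_h = A/T = 1.301/2.143 = 0.607 m.
Froude number Fr = V/√(g·D_h) = 4.506/√(9.81×0.607) = 1.85, which is greater than 1, so the flow is supercritical.

supercritical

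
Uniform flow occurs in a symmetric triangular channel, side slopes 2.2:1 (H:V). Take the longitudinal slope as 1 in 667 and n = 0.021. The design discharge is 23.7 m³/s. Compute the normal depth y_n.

y_n = 2.36 m

Manning's equation rearranged: A R^(2/3) = nQ / (1·√S) = 0.021 × 23.7 / (√0.001499) = 12.85.
At y = 2.81 m: A R^(2/3) = 20.47 — too large.
At y = 2.36 m: A R^(2/3) = 12.85 — close enough.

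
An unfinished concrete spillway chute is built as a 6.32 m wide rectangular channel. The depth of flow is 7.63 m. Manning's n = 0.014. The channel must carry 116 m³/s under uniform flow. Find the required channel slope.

S = 0.000388

Flow area A = b·y = 6.32 × 7.63 = 48.22 m². Wetted perimeter P = b + 2y = 6.32 + 2×7.63 = 21.58 m.
Hydraulic radius R = A/P = 48.22/21.58 = 2.235 m.
From Manning's equation, S = [nQ / (1 A R^(2/3))]² = [0.014 × 116 / (1 × 48.22 × 2.235^(2/3))]² = 0.000388.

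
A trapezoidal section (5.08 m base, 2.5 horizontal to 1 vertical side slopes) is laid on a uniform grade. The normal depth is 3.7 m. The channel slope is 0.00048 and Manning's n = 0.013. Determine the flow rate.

Q = 147 m³/s

With bottom width b = 5.08 m and side slope z = 2.5: A = (b + zy)y = (5.08 + 2.5×3.7)×3.7 = 53.02 m²; P = b + 2y√(1+z²) = 5.08 + 2×3.7×2.693 = 25.01 m.
Hydraulic radius R = A/P = 53.02/25.01 = 2.12 m.
Manning's equation: Q = (1/n) A R^(2/3) S^(1/2) = (1/0.013) × 53.02 × 2.12^(2/3) × 0.00048^(1/2) = 147 m³/s.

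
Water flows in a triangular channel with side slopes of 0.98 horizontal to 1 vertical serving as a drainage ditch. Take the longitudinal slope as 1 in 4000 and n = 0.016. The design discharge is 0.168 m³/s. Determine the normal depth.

y_n = 0.674 m

Manning's equation rearranged: A R^(2/3) = nQ / (1·√S) = 0.016 × 0.168 / (√0.00025) = 0.17.
Try y = 0.733 m: A R^(2/3) = 0.2126 — over.
Try y = 0.518 m: A R^(2/3) = 0.08423 — short.
Try y = 0.674 m: A R^(2/3) = 0.17 — close enough.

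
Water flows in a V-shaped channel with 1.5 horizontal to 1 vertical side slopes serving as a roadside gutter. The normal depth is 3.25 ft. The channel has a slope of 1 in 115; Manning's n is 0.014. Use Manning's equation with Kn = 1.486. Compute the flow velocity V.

For a triangular section with side slope z = 1.5: A = zy² = 1.5×3.25² = 15.84 ft²; P = 2y√(1+z²) = 2×3.25×1.803 = 11.72 ft.
Hydraulic radius R = A/P = 15.84/11.72 = 1.352 ft.
From Manning's equation, V = (1.486/n) R^(2/3) S^(1/2) = (1.486/0.014) × 1.352^(2/3) × 0.008696^(1/2) = 12.1 ft/s.

V = 12.1 ft/s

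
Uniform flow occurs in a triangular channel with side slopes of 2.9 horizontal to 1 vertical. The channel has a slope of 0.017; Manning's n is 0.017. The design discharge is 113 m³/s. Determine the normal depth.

Manning's equation rearranged: A R^(2/3) = nQ / (1·√S) = 0.017 × 113 / (√0.017) = 14.73.
Try y = 2.49 m: A R^(2/3) = 20.04 — over.
Try y = 1.93 m: A R^(2/3) = 10.16 — short.
Try y = 2.22 m: A R^(2/3) = 14.76 — close enough.

y_n = 2.22 m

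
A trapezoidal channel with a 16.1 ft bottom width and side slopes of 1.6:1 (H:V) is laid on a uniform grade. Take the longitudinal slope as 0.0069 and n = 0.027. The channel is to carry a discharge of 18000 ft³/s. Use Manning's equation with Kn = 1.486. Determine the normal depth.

Manning's equation rearranged: A R^(2/3) = nQ / (1.486·√S) = 0.027 × 18000 / (1.486 × √0.0069) = 3937.
At y = 16.5 ft: A R^(2/3) = 3023 — short.
At y = 18.6 ft: A R^(2/3) = 3929 — close enough.

y_n = 18.6 ft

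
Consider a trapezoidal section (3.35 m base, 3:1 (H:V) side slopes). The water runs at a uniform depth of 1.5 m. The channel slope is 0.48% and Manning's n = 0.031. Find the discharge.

Q = 24.8 m³/s

With bottom width b = 3.35 m and side slope z = 3: A = (b + zy)y = (3.35 + 3×1.5)×1.5 = 11.77 m²; P = b + 2y√(1+z²) = 3.35 + 2×1.5×3.162 = 12.84 m.
Hydraulic radius R = A/P = 11.77/12.84 = 0.9173 m.
Manning's equation: Q = (1/n) A R^(2/3) S^(1/2) = (1/0.031) × 11.77 × 0.9173^(2/3) × 0.0048^(1/2) = 24.8 m³/s.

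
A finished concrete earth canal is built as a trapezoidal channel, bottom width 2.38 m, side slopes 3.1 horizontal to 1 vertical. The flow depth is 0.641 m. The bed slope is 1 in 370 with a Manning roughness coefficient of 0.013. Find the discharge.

Q = 6.35 m³/s

With bottom width b = 2.38 m and side slope z = 3.1: A = (b + zy)y = (2.38 + 3.1×0.641)×0.641 = 2.799 m²; P = b + 2y√(1+z²) = 2.38 + 2×0.641×3.257 = 6.556 m.
Hydraulic radius R = A/P = 2.799/6.556 = 0.427 m.
Manning's equation: Q = (1/n) A R^(2/3) S^(1/2) = (1/0.013) × 2.799 × 0.427^(2/3) × 0.002703^(1/2) = 6.35 m³/s.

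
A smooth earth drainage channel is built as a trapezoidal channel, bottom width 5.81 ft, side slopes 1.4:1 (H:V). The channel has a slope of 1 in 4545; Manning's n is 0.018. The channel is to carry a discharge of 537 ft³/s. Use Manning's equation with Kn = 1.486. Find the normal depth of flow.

y_n = 8.88 ft

Manning's equation rearranged: A R^(2/3) = nQ / (1.486·√S) = 0.018 × 537 / (1.486 × √0.00022) = 438.5.
Trying y = 9.96 ft: A R^(2/3) = 568.3 — high.
Trying y = 6.78 ft: A R^(2/3) = 241.9 — low.
Trying y = 8.88 ft: A R^(2/3) = 438.5 — close enough.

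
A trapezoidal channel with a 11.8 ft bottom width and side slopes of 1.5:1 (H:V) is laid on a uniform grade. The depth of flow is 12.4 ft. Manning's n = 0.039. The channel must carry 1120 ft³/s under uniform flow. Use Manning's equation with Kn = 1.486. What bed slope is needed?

S = 0.000484

With bottom width b = 11.8 ft and side slope z = 1.5: A = (b + zy)y = (11.8 + 1.5×12.4)×12.4 = 377 ft²; P = b + 2y√(1+z²) = 11.8 + 2×12.4×1.803 = 56.51 ft.
Hydraulic radius R = A/P = 377/56.51 = 6.671 ft.
From Manning's equation, S = [nQ / (1.486 A R^(2/3))]² = [0.039 × 1120 / (1.486 × 377 × 6.671^(2/3))]² = 0.000484.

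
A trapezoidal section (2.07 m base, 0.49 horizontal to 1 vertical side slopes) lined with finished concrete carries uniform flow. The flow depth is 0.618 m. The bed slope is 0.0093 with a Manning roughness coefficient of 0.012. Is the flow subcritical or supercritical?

With bottom width b = 2.07 m and side slope z = 0.49: A = (b + zy)y = (2.07 + 0.49×0.618)×0.618 = 1.466 m²; P = b + 2y√(1+z²) = 2.07 + 2×0.618×1.114 = 3.446 m.
Hydraulic radius R = A/P = 1.466/3.446 = 0.4255 m.
V = (1/n) R^(2/3) √S = (1/0.012) × 0.4255^(2/3) × √0.0093 = 4.546 m/s. Hydraulic depth D_h = A/T = 1.466/2.676 = 0.5481 m.
Froude number Fr = V/√(g·D_h) = 4.546/√(9.81×0.5481) = 1.96, which is greater than 1, so the flow is supercritical.

supercritical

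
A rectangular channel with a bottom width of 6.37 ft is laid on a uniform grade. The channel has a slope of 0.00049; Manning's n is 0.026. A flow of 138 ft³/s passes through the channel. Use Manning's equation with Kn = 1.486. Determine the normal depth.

Manning's equation rearranged: A R^(2/3) = nQ / (1.486·√S) = 0.026 × 138 / (1.486 × √0.00049) = 109.1.
Trying y = 7.11 ft: A R^(2/3) = 76.6 — too small.
Trying y = 11.4 ft: A R^(2/3) = 133.4 — too large.
Trying y = 9.58 ft: A R^(2/3) = 109.1 — matches.

y_n = 9.58 ft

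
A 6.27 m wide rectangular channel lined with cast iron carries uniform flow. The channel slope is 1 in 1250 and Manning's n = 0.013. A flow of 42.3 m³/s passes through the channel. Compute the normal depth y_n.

Manning's equation rearranged: A R^(2/3) = nQ / (1·√S) = 0.013 × 42.3 / (√0.0008) = 19.44.
Trying y = 2.03 m: A R^(2/3) = 14.63 — short.
Trying y = 2.49 m: A R^(2/3) = 19.42 — matches.

y_n = 2.49 m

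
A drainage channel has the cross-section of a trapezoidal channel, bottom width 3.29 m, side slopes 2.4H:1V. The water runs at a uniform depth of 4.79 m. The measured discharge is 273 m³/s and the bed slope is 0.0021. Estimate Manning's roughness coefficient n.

n = 0.022

With bottom width b = 3.29 m and side slope z = 2.4: A = (b + zy)y = (3.29 + 2.4×4.79)×4.79 = 70.82 m²; P = b + 2y√(1+z²) = 3.29 + 2×4.79×2.6 = 28.2 m.
Hydraulic radius R = A/P = 70.82/28.2 = 2.512 m.
Rearranging Manning's equation: n = (1/Q) A R^(2/3) S^(1/2) = (1/273) × 70.82 × 2.512^(2/3) × √0.0021 = 0.022.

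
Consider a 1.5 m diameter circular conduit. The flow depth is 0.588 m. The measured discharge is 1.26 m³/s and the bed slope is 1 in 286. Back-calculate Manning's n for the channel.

For a circular section of diameter D = 1.5 m at depth y = 0.588 m, the central angle is θ = 2 arccos(1 − 2y/D) = 2.706 rad. Then A = (D²/8)(θ − sin θ) = 0.6425 m² and P = Dθ/2 = 2.03 m.
Hydraulic radius R = A/P = 0.6425/2.03 = 0.3165 m.
Rearranging Manning's equation: n = (1/Q) A R^(2/3) S^(1/2) = (1/1.26) × 0.6425 × 0.3165^(2/3) × √0.003497 = 0.014.

n = 0.014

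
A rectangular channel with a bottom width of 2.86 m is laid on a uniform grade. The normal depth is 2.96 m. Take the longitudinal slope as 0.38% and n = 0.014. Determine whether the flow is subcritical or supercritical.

Flow area A = b·y = 2.86 × 2.96 = 8.466 m². Wetted perimeter P = b + 2y = 2.86 + 2×2.96 = 8.78 m.
Hydraulic radius R = A/P = 8.466/8.78 = 0.9642 m.
V = (1/n) R^(2/3) √S = (1/0.014) × 0.9642^(2/3) × √0.0038 = 4.297 m/s. Hydraulic depth D_h = A/T = 8.466/2.86 = 2.96 m.
Froude number Fr = V/√(g·D_h) = 4.297/√(9.81×2.96) = 0.797, which is less than 1, so the flow is subcritical.

subcritical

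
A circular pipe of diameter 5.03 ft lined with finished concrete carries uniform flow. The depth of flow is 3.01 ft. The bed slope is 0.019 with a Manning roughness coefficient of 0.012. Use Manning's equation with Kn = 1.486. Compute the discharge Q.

Q = 264 ft³/s

For a circular section of diameter D = 5.03 ft at depth y = 3.01 ft, the central angle is θ = 2 arccos(1 − 2y/D) = 3.538 rad. Then A = (D²/8)(θ − sin θ) = 12.41 ft² and P = Dθ/2 = 8.898 ft.
Hydraulic radius R = A/P = 12.41/8.898 = 1.395 ft.
Manning's equation: Q = (1.486/n) A R^(2/3) S^(1/2) = (1.486/0.012) × 12.41 × 1.395^(2/3) × 0.019^(1/2) = 264 ft³/s.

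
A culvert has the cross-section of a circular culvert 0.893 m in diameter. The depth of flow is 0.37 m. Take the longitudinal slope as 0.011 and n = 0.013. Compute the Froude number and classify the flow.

For a circular section of diameter D = 0.893 m at depth y = 0.37 m, the central angle is θ = 2 arccos(1 − 2y/D) = 2.797 rad. Then A = (D²/8)(θ − sin θ) = 0.2452 m² and P = Dθ/2 = 1.249 m.
Hydraulic radius R = A/P = 0.2452/1.249 = 0.1963 m.
V = (1/n) R^(2/3) √S = (1/0.013) × 0.1963^(2/3) × √0.011 = 2.725 m/s. Hydraulic depth D_h = A/T = 0.2452/0.8798 = 0.2787 m.
Froude number Fr = V/√(g·D_h) = 2.725/√(9.81×0.2787) = 1.65, which is greater than 1, so the flow is supercritical.

supercritical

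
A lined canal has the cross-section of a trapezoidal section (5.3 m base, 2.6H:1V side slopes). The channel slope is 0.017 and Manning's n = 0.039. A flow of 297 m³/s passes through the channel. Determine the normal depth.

y_n = 3.65 m

Manning's equation rearranged: A R^(2/3) = nQ / (1·√S) = 0.039 × 297 / (√0.017) = 88.84.
Try y = 4.64 m: A R^(2/3) = 151.8 — too large.
Try y = 2.7 m: A R^(2/3) = 46.17 — too small.
Try y = 3.65 m: A R^(2/3) = 88.69 — ≈ 88.84.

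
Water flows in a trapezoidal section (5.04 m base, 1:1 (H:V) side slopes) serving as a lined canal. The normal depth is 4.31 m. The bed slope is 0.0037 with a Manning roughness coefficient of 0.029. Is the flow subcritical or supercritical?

With bottom width b = 5.04 m and side slope z = 1: A = (b + zy)y = (5.04 + 1×4.31)×4.31 = 40.3 m²; P = b + 2y√(1+z²) = 5.04 + 2×4.31×1.414 = 17.23 m.
Hydraulic radius R = A/P = 40.3/17.23 = 2.339 m.
V = (1/n) R^(2/3) √S = (1/0.029) × 2.339^(2/3) × √0.0037 = 3.696 m/s. Hydraulic depth D_h = A/T = 40.3/13.66 = 2.95 m.
Froude number Fr = V/√(g·D_h) = 3.696/√(9.81×2.95) = 0.687, which is less than 1, so the flow is subcritical.

subcritical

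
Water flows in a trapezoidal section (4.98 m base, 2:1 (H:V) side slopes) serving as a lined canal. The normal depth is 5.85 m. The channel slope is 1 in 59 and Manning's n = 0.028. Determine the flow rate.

With bottom width b = 4.98 m and side slope z = 2: A = (b + zy)y = (4.98 + 2×5.85)×5.85 = 97.58 m²; P = b + 2y√(1+z²) = 4.98 + 2×5.85×2.236 = 31.14 m.
Hydraulic radius R = A/P = 97.58/31.14 = 3.133 m.
Manning's equation: Q = (1/n) A R^(2/3) S^(1/2) = (1/0.028) × 97.58 × 3.133^(2/3) × 0.01695^(1/2) = 971 m³/s.

Q = 971 m³/s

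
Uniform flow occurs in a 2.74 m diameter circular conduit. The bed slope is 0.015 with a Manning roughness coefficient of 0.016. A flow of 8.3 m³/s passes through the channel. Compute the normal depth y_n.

Manning's equation rearranged: A R^(2/3) = nQ / (1·√S) = 0.016 × 8.3 / (√0.015) = 1.084.
Try y = 1.13 m: A R^(2/3) = 1.632 — too large.
Try y = 0.756 m: A R^(2/3) = 0.7623 — too small.
Try y = 0.907 m: A R^(2/3) = 1.084 — close enough.

y_n = 0.907 m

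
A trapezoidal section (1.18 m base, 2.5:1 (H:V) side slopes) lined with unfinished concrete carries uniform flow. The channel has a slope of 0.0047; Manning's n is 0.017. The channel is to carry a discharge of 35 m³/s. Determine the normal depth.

y_n = 1.71 m

Manning's equation rearranged: A R^(2/3) = nQ / (1·√S) = 0.017 × 35 / (√0.0047) = 8.679.
Try y = 1.23 m: A R^(2/3) = 4.01 — short.
Try y = 1.95 m: A R^(2/3) = 11.89 — over.
Try y = 1.71 m: A R^(2/3) = 8.682 — ≈ 8.679.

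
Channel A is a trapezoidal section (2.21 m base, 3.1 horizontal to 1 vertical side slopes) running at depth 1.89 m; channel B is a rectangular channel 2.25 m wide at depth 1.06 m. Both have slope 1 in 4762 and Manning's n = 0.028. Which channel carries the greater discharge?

Channel A: With bottom width b = 2.21 m and side slope z = 3.1: A = (b + zy)y = (2.21 + 3.1×1.89)×1.89 = 15.25 m²; P = b + 2y√(1+z²) = 2.21 + 2×1.89×3.257 = 14.52 m. Hydraulic radius R = A/P = 15.25/14.52 = 1.05 m. Q_A = (1/0.028)·15.25·1.05^(2/3)·√0.00021 = 8.154 m³/s.
Channel B: Flow area A = b·y = 2.25 × 1.06 = 2.385 m². Wetted perimeter P = b + 2y = 2.25 + 2×1.06 = 4.37 m. Hydraulic radius R = A/P = 2.385/4.37 = 0.5458 m. Q_B = (1/0.028)·2.385·0.5458^(2/3)·√0.00021 = 0.8243 m³/s.
Q_A = 8.154 m³/s vs Q_B = 0.8243 m³/s, so channel A carries more.

channel A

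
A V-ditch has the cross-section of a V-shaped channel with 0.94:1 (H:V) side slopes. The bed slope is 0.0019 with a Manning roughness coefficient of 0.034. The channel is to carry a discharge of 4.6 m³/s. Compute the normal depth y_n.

Manning's equation rearranged: A R^(2/3) = nQ / (1·√S) = 0.034 × 4.6 / (√0.0019) = 3.588.
Try y = 1.55 m: A R^(2/3) = 1.481 — too small.
Try y = 2.16 m: A R^(2/3) = 3.587 — ≈ 3.588.

y_n = 2.16 m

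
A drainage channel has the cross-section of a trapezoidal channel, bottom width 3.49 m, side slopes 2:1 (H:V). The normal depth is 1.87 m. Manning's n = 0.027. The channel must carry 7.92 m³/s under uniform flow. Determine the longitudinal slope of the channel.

S = 0.00021

With bottom width b = 3.49 m and side slope z = 2: A = (b + zy)y = (3.49 + 2×1.87)×1.87 = 13.52 m²; P = b + 2y√(1+z²) = 3.49 + 2×1.87×2.236 = 11.85 m.
Hydraulic radius R = A/P = 13.52/11.85 = 1.141 m.
From Manning's equation, S = [nQ / (1 A R^(2/3))]² = [0.027 × 7.92 / (1 × 13.52 × 1.141^(2/3))]² = 0.00021.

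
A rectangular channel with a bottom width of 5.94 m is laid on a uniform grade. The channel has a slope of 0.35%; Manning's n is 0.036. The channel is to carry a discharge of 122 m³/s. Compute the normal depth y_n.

Manning's equation rearranged: A R^(2/3) = nQ / (1·√S) = 0.036 × 122 / (√0.0035) = 74.24.
Trying y = 9.23 m: A R^(2/3) = 94.06 — high.
Trying y = 6.65 m: A R^(2/3) = 63.81 — low.
Trying y = 7.55 m: A R^(2/3) = 74.28 — ≈ 74.24.

y_n = 7.55 m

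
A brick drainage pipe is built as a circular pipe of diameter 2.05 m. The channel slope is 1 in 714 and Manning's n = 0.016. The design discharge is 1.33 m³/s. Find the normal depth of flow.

Manning's equation rearranged: A R^(2/3) = nQ / (1·√S) = 0.016 × 1.33 / (√0.001401) = 0.5686.
Trying y = 0.622 m: A R^(2/3) = 0.4231 — too small.
Trying y = 0.726 m: A R^(2/3) = 0.5683 — close enough.

y_n = 0.726 m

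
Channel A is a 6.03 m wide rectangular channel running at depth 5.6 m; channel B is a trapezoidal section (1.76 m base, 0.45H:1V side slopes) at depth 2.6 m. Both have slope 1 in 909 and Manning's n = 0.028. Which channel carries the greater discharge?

channel A

Channel A: Flow area A = b·y = 6.03 × 5.6 = 33.77 m². Wetted perimeter P = b + 2y = 6.03 + 2×5.6 = 17.23 m. Hydraulic radius R = A/P = 33.77/17.23 = 1.96 m. Q_A = (1/0.028)·33.77·1.96^(2/3)·√0.0011 = 62.64 m³/s.
Channel B: With bottom width b = 1.76 m and side slope z = 0.45: A = (b + zy)y = (1.76 + 0.45×2.6)×2.6 = 7.618 m²; P = b + 2y√(1+z²) = 1.76 + 2×2.6×1.097 = 7.462 m. Hydraulic radius R = A/P = 7.618/7.462 = 1.021 m. Q_B = (1/0.028)·7.618·1.021^(2/3)·√0.0011 = 9.149 m³/s.
Q_A = 62.64 m³/s vs Q_B = 9.149 m³/s, so channel A carries more.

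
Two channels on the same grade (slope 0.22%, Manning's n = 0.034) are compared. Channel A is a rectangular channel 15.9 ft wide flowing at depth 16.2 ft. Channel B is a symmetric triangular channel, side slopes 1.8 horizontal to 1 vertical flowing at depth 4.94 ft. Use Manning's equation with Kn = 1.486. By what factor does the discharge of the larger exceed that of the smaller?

10.7

Channel A: Flow area A = b·y = 15.9 × 16.2 = 257.6 ft². Wetted perimeter P = b + 2y = 15.9 + 2×16.2 = 48.3 ft. Hydraulic radius R = A/P = 257.6/48.3 = 5.333 ft. Q_A = (1.486/0.034)·257.6·5.333^(2/3)·√0.0022 = 1612 ft³/s.
Channel B: For a triangular section with side slope z = 1.8: A = zy² = 1.8×4.94² = 43.93 ft²; P = 2y√(1+z²) = 2×4.94×2.059 = 20.34 ft. Hydraulic radius R = A/P = 43.93/20.34 = 2.159 ft. Q_B = (1.486/0.034)·43.93·2.159^(2/3)·√0.0022 = 150.4 ft³/s.
The larger discharge is 1612 ft³/s and the smaller is 150.4 ft³/s; the ratio is 10.7.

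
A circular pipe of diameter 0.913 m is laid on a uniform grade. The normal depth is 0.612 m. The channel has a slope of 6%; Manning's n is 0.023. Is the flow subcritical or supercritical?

supercritical

For a circular section of diameter D = 0.913 m at depth y = 0.612 m, the central angle is θ = 2 arccos(1 − 2y/D) = 3.837 rad. Then A = (D²/8)(θ − sin θ) = 0.4665 m² and P = Dθ/2 = 1.751 m.
Hydraulic radius R = A/P = 0.4665/1.751 = 0.2664 m.
V = (1/n) R^(2/3) √S = (1/0.023) × 0.2664^(2/3) × √0.06 = 4.409 m/s. Hydraulic depth D_h = A/T = 0.4665/0.8584 = 0.5435 m.
Froude number Fr = V/√(g·D_h) = 4.409/√(9.81×0.5435) = 1.91, which is greater than 1, so the flow is supercritical.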